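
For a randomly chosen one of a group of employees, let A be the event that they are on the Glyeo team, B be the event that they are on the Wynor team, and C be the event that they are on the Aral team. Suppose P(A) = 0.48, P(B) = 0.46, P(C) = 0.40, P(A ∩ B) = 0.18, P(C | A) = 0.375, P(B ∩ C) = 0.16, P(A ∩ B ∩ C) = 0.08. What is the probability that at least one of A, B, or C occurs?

0.90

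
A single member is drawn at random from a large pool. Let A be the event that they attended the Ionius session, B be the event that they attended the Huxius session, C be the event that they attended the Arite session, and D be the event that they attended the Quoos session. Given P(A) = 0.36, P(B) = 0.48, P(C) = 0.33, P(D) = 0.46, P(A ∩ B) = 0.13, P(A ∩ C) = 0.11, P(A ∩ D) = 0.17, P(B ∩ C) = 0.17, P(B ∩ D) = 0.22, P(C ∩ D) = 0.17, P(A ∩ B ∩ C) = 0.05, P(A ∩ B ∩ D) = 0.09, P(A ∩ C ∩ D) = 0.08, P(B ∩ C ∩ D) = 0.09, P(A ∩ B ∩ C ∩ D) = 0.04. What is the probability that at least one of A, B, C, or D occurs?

P(A ∪ B ∪ C ∪ D) = 0.36 + 0.48 + 0.33 + 0.46 − 0.13 − 0.11 − 0.17 − 0.17 − 0.22 − 0.17 + 0.05 + 0.09 + 0.08 + 0.09 − 0.04 = 0.93

0.93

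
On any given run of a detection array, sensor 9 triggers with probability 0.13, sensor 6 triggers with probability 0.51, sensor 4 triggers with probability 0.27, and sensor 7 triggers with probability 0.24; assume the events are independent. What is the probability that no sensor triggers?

Independence gives P(none) = ∏(1 − pᵢ).
P(none) = (1 − 0.13) × (1 − 0.51) × (1 − 0.27) × (1 − 0.24) = 0.87 × 0.49 × 0.73 × 0.76 = 0.23651124

0.23651124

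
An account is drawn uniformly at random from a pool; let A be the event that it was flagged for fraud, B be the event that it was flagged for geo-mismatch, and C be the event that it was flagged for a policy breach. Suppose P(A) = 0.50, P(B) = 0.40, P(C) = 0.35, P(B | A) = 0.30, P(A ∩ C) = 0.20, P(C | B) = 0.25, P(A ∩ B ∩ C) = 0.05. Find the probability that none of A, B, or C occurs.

0.15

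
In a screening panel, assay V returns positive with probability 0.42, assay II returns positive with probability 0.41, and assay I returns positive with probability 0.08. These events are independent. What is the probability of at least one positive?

Since the events are independent, P(none) is the product of the individual non-occurrence probabilities.
P(none) = (1 − 0.42) × (1 − 0.41) × (1 − 0.08) = 0.58 × 0.59 × 0.92 = 0.314824
P(at least one) = 1 − 0.314824 = 0.685176

0.685176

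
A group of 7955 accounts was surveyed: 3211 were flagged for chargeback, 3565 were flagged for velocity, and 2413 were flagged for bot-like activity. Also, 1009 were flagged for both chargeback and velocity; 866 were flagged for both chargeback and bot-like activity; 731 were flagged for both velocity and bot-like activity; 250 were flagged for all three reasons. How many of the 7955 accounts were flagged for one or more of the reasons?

6833

|at least one| = 3211 + 3565 + 2413 − 1009 − 866 − 731 + 250 = 6833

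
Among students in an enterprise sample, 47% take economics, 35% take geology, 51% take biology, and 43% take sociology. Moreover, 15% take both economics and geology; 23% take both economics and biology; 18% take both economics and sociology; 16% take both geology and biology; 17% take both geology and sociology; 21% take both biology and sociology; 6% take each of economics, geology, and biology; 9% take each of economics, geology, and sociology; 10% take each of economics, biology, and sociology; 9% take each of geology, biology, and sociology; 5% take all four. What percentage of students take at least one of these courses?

95%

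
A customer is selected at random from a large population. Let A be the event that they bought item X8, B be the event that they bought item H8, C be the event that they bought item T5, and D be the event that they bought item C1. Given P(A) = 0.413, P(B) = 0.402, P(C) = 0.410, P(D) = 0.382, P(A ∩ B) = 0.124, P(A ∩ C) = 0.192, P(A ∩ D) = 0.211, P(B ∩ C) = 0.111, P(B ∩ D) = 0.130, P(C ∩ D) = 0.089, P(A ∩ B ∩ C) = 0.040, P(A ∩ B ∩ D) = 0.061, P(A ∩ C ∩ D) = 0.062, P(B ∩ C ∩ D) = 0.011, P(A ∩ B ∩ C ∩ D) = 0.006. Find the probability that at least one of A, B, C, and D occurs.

By inclusion-exclusion,
P(A ∪ B ∪ C ∪ D) = 0.413 + 0.402 + 0.410 + 0.382 − 0.124 − 0.192 − 0.211 − 0.111 − 0.130 − 0.089 + 0.040 + 0.061 + 0.062 + 0.011 − 0.006 = 0.918

0.918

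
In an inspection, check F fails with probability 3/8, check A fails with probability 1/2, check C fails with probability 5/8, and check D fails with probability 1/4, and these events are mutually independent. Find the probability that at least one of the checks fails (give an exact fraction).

P(none) = (1 − 3/8) × (1 − 1/2) × (1 − 5/8) × (1 − 1/4) = 5/8 × 1/2 × 3/8 × 3/4 = 45/512
P(at least one) = 1 − 45/512 = 467/512

467/512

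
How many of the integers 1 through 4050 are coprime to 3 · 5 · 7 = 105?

1851

floor(4050/3) + floor(4050/5) + floor(4050/7) − floor(4050/15) − floor(4050/21) − floor(4050/35) + floor(4050/105) = 1350 + 810 + 578 − 270 − 192 − 115 + 38 = 2199
4050 − 2199 = 1851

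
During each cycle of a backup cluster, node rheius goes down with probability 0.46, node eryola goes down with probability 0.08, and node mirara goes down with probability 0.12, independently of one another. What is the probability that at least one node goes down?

P(none) = (1 − 0.46) × (1 − 0.08) × (1 − 0.12) = 0.54 × 0.92 × 0.88 = 0.437184
P(at least one) = 1 − 0.437184 = 0.562816

0.562816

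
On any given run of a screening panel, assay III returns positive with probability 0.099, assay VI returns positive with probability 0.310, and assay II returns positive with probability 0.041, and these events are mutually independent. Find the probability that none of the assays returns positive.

Since the events are independent, P(none) is the product of the individual non-occurrence probabilities.
P(none) = (1 − 0.099) × (1 − 0.310) × (1 − 0.041) = 0.901 × 0.690 × 0.959 = 0.59620071

0.59620071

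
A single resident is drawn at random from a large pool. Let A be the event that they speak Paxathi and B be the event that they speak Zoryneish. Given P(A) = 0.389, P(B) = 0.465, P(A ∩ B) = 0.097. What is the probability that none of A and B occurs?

0.243

Inclusion–exclusion gives
P(A ∪ B) = 0.389 + 0.465 − 0.097 = 0.757
P(none) = 1 − 0.757 = 0.243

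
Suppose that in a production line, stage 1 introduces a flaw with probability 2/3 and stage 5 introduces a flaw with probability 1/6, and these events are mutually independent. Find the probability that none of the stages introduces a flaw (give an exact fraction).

5/18

P(none) = (1 − 2/3) × (1 − 1/6) = 1/3 × 5/6 = 5/18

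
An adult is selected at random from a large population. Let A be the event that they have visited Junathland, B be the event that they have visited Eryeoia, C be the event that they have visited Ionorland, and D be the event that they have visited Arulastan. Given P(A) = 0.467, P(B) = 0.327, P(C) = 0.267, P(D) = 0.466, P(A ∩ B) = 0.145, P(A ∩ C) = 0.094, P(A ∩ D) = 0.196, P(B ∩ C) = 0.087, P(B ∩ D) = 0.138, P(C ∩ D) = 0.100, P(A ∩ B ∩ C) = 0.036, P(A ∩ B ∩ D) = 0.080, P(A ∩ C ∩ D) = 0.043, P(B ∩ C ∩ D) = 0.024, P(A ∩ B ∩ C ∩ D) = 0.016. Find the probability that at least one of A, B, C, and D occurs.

0.934

P(A ∪ B ∪ C ∪ D) = 0.467 + 0.327 + 0.267 + 0.466 − 0.145 − 0.094 − 0.196 − 0.087 − 0.138 − 0.100 + 0.036 + 0.080 + 0.043 + 0.024 − 0.016 = 0.934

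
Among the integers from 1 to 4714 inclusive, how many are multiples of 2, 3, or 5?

3457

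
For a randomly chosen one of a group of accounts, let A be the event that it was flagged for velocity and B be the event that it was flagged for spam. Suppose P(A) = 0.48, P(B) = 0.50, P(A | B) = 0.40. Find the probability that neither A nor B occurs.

0.22

P(A ∩ B) = P(B)·P(A|B) = 0.50 × 0.40 = 0.20
By inclusion–exclusion:
P(A ∪ B) = 0.48 + 0.50 − 0.20 = 0.78
P(none) = 1 − 0.78 = 0.22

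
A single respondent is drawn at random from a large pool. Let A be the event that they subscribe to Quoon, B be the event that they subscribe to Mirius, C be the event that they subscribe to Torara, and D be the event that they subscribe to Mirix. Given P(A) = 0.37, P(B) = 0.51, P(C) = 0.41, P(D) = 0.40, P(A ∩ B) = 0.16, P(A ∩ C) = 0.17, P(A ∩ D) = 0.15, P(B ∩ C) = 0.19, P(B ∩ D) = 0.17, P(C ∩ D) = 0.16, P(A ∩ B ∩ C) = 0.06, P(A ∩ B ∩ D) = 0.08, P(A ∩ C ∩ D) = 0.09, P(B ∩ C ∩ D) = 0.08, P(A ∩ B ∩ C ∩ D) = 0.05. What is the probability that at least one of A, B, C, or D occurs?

0.95

P(A ∪ B ∪ C ∪ D) = 0.37 + 0.51 + 0.41 + 0.40 − 0.16 − 0.17 − 0.15 − 0.19 − 0.17 − 0.16 + 0.06 + 0.08 + 0.09 + 0.08 − 0.05 = 0.95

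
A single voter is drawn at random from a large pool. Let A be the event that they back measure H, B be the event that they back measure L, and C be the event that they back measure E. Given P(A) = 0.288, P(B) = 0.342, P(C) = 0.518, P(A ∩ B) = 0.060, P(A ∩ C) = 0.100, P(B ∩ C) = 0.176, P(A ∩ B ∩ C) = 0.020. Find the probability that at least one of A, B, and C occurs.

0.832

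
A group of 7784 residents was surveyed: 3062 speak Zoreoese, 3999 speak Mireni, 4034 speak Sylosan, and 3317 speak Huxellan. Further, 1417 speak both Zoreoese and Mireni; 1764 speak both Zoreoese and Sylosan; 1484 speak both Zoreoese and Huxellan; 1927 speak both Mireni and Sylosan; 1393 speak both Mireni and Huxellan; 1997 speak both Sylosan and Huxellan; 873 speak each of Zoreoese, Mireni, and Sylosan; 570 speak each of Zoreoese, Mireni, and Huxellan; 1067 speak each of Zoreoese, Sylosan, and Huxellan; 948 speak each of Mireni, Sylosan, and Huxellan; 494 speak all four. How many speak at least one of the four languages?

7394

By inclusion–exclusion:
|at least one| = 3062 + 3999 + 4034 + 3317 − 1417 − 1764 − 1484 − 1927 − 1393 − 1997 + 873 + 570 + 1067 + 948 − 494 = 7394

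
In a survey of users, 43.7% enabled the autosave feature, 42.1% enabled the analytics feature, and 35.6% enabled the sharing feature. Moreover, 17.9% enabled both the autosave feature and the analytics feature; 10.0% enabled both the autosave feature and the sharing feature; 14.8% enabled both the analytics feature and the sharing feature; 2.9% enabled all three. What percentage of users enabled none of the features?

18.4%

P(≥1) = 43.7 + 42.1 + 35.6 − 17.9 − 10.0 − 14.8 + 2.9 = 81.6%
P(none) = 100% − 81.6% = 18.4%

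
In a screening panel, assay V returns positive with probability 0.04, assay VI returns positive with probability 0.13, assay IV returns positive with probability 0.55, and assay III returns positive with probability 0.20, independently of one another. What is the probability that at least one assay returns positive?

0.699328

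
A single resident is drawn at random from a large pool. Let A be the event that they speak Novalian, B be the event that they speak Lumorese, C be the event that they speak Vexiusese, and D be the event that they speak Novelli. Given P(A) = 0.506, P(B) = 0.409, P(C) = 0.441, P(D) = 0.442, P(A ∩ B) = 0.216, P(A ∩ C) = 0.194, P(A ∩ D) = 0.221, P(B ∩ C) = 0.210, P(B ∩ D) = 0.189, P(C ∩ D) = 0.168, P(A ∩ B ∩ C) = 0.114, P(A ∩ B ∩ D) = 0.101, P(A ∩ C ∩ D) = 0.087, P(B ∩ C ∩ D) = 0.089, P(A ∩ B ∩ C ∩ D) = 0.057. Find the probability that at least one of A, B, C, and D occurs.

0.934

Inclusion–exclusion gives
P(A ∪ B ∪ C ∪ D) = 0.506 + 0.409 + 0.441 + 0.442 − 0.216 − 0.194 − 0.221 − 0.210 − 0.189 − 0.168 + 0.114 + 0.101 + 0.087 + 0.089 − 0.057 = 0.934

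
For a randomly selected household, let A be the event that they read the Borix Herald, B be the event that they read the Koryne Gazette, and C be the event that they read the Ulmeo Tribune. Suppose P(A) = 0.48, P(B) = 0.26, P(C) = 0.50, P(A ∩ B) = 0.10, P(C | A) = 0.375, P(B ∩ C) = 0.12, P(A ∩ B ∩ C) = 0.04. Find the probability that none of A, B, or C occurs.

P(A ∩ C) = P(A)·P(C|A) = 0.48 × 0.375 = 0.18
Apply inclusion-exclusion:
P(A ∪ B ∪ C) = 0.48 + 0.26 + 0.50 − 0.10 − 0.18 − 0.12 + 0.04 = 0.88
P(none) = 1 − 0.88 = 0.12

0.12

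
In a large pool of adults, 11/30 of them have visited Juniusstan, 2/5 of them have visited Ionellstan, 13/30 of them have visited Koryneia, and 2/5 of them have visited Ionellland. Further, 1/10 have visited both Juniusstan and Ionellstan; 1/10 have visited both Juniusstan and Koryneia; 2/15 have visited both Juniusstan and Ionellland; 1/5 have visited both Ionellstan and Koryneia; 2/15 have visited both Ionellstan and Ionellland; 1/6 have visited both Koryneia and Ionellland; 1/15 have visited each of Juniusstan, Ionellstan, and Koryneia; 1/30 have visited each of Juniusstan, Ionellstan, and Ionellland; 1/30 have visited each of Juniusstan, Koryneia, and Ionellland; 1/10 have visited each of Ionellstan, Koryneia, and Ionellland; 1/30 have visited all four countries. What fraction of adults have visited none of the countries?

1/30

P(at least one) = 11/30 + 2/5 + 13/30 + 2/5 − 1/10 − 1/10 − 2/15 − 1/5 − 2/15 − 1/6 + 1/15 + 1/30 + 1/30 + 1/10 − 1/30 = 29/30
P(none) = 1 − 29/30 = 1/30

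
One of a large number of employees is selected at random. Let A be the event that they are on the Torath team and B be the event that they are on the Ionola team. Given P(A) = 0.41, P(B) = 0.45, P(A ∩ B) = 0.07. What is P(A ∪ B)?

0.79

Using inclusion–exclusion:
P(A ∪ B) = 0.41 + 0.45 − 0.07 = 0.79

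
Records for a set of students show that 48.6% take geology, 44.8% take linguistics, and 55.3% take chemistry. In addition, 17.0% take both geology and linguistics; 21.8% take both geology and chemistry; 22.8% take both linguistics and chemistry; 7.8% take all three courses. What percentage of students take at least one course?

By inclusion–exclusion:
P(union) = 48.6 + 44.8 + 55.3 − 17.0 − 21.8 − 22.8 + 7.8 = 94.9%

94.9%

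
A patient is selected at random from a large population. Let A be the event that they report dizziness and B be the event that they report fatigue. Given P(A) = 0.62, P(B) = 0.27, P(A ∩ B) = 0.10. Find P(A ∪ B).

0.79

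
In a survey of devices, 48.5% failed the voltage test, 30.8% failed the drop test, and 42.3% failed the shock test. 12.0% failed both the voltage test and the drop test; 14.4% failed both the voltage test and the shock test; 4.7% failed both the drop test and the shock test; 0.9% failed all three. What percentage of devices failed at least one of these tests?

P(union) = 48.5 + 30.8 + 42.3 − 12.0 − 14.4 − 4.7 + 0.9 = 91.4%

91.4%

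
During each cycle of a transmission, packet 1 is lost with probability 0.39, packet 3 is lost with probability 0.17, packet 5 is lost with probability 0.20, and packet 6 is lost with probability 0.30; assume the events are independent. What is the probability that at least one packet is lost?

Since the events are independent, P(none) is the product of the individual non-occurrence probabilities.
P(none) = (1 − 0.39) × (1 − 0.17) × (1 − 0.20) × (1 − 0.30) = 0.61 × 0.83 × 0.80 × 0.70 = 0.283528
P(at least one) = 1 − 0.283528 = 0.716472

0.716472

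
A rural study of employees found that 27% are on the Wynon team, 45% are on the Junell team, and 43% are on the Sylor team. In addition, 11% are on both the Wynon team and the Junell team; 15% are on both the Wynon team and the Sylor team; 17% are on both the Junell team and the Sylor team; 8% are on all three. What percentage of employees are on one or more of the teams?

80%

Using inclusion–exclusion:
P(at least one) = 27 + 45 + 43 − 11 − 15 − 17 + 8 = 80%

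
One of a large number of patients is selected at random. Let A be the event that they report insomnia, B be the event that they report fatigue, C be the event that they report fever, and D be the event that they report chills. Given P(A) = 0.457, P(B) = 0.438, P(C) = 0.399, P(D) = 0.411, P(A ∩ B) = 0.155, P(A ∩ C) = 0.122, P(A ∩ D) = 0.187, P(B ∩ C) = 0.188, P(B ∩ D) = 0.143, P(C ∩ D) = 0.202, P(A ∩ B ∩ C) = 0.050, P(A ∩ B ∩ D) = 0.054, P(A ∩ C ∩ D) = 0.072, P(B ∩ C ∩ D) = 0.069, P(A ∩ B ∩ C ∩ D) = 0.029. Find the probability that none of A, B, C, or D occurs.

By inclusion–exclusion:
P(A ∪ B ∪ C ∪ D) = 0.457 + 0.438 + 0.399 + 0.411 − 0.155 − 0.122 − 0.187 − 0.188 − 0.143 − 0.202 + 0.050 + 0.054 + 0.072 + 0.069 − 0.029 = 0.924
P(none) = 1 − 0.924 = 0.076

0.076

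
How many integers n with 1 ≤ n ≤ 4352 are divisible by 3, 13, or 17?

1831

Apply inclusion-exclusion:
floor(4352/3) + floor(4352/13) + floor(4352/17) − floor(4352/39) − floor(4352/51) − floor(4352/221) + floor(4352/663) = 1450 + 334 + 256 − 111 − 85 − 19 + 6 = 1831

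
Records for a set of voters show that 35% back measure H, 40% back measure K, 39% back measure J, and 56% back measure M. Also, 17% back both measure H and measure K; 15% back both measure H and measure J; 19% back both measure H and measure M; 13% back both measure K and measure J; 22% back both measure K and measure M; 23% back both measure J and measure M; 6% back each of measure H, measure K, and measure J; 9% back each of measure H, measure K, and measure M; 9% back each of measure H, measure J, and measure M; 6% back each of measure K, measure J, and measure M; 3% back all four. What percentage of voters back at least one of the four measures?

88%

Using inclusion–exclusion:
P(≥1) = 35 + 40 + 39 + 56 − 17 − 15 − 19 − 13 − 22 − 23 + 6 + 9 + 9 + 6 − 3 = 88%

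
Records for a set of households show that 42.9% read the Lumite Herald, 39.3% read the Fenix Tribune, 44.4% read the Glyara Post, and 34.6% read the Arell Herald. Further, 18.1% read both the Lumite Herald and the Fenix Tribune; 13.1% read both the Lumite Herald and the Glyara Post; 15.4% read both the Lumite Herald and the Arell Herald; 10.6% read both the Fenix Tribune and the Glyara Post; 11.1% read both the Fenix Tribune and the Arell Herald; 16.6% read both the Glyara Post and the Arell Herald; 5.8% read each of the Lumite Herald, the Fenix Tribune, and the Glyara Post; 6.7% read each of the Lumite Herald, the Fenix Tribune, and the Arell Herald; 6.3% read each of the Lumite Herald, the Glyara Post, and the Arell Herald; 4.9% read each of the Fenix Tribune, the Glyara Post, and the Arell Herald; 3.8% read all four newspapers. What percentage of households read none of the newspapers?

3.8%

Using inclusion–exclusion:
P(at least one) = 42.9 + 39.3 + 44.4 + 34.6 − 18.1 − 13.1 − 15.4 − 10.6 − 11.1 − 16.6 + 5.8 + 6.7 + 6.3 + 4.9 − 3.8 = 96.2%
P(none) = 100% − 96.2% = 3.8%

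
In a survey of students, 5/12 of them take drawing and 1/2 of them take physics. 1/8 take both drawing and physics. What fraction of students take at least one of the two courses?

19/24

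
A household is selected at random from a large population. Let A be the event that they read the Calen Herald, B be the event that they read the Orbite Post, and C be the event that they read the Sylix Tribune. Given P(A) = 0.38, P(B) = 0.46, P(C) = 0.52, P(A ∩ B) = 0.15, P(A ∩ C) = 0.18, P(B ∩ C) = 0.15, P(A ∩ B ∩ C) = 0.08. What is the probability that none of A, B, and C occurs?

0.04

By inclusion-exclusion,
P(A ∪ B ∪ C) = 0.38 + 0.46 + 0.52 − 0.15 − 0.18 − 0.15 + 0.08 = 0.96
P(none) = 1 − 0.96 = 0.04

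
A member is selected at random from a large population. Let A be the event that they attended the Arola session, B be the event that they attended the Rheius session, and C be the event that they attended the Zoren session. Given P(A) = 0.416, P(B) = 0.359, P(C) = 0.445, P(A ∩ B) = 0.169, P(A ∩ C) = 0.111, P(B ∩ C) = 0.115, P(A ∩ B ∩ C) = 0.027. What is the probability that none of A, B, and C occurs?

0.148

Inclusion–exclusion gives
P(A ∪ B ∪ C) = 0.416 + 0.359 + 0.445 − 0.169 − 0.111 − 0.115 + 0.027 = 0.852
P(none) = 1 − 0.852 = 0.148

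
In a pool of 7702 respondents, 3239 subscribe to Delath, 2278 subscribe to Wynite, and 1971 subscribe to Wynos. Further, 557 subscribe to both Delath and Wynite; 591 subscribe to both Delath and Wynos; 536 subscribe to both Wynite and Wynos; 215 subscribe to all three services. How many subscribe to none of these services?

1683

N(≥1) = 3239 + 2278 + 1971 − 557 − 591 − 536 + 215 = 6019
None: 7702 − 6019 = 1683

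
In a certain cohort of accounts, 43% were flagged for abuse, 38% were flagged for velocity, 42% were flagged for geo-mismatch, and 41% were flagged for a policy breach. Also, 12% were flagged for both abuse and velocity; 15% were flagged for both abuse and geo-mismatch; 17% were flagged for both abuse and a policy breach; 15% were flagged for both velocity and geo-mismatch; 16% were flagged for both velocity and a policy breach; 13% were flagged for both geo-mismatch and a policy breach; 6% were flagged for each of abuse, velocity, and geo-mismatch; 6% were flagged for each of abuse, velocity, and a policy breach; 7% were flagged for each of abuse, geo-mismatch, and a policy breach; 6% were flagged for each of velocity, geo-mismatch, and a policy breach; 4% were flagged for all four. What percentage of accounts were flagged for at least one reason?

97%

Inclusion–exclusion gives
P(union) = 43 + 38 + 42 + 41 − 12 − 15 − 17 − 15 − 16 − 13 + 6 + 6 + 7 + 6 − 4 = 97%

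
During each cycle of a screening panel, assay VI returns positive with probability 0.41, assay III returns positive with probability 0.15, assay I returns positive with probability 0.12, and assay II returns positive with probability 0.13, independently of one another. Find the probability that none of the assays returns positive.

Independence gives P(none) = ∏(1 − pᵢ).
P(none) = (1 − 0.41) × (1 − 0.15) × (1 − 0.12) × (1 − 0.13) = 0.59 × 0.85 × 0.88 × 0.87 = 0.3839484

0.3839484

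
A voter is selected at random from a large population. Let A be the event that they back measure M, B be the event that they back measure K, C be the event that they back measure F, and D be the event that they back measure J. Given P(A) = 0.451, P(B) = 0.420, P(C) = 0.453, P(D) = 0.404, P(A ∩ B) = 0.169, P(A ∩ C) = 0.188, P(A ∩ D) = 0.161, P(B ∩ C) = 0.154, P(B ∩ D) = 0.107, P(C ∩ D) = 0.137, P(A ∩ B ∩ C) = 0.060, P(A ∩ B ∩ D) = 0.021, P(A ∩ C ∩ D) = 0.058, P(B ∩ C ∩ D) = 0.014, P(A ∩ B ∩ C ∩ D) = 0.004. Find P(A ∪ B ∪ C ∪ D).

0.961

By inclusion–exclusion:
P(A ∪ B ∪ C ∪ D) = 0.451 + 0.420 + 0.453 + 0.404 − 0.169 − 0.188 − 0.161 − 0.154 − 0.107 − 0.137 + 0.060 + 0.021 + 0.058 + 0.014 − 0.004 = 0.961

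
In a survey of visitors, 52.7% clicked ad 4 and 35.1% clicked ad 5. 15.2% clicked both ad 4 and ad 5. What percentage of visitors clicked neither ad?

27.4%

By inclusion-exclusion,
P(≥1) = 52.7 + 35.1 − 15.2 = 72.6%
P(none) = 100% − 72.6% = 27.4%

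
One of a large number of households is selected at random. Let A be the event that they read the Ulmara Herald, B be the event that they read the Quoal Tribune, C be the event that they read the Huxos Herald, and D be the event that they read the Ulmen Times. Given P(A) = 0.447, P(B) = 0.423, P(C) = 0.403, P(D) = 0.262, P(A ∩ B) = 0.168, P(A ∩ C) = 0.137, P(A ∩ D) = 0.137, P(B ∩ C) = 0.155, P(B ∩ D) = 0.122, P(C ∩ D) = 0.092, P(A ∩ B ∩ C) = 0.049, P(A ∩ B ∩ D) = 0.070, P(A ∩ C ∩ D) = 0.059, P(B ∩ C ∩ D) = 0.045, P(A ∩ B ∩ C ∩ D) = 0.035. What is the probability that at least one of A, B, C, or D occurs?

0.912

P(A ∪ B ∪ C ∪ D) = 0.447 + 0.423 + 0.403 + 0.262 − 0.168 − 0.137 − 0.137 − 0.155 − 0.122 − 0.092 + 0.049 + 0.070 + 0.059 + 0.045 − 0.035 = 0.912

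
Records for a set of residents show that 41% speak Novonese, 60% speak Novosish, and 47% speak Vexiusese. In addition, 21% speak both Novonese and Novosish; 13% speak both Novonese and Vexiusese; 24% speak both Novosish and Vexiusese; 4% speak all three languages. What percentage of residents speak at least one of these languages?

94%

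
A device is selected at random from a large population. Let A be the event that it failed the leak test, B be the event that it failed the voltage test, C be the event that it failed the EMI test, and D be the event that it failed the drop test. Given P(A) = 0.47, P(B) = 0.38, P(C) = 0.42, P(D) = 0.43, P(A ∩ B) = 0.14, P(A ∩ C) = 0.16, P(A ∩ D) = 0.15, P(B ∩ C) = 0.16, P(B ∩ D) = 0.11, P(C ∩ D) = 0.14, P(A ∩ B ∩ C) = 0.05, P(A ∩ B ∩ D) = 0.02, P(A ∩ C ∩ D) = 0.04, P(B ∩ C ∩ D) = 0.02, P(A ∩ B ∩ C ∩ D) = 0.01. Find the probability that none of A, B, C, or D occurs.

0.04

P(A ∪ B ∪ C ∪ D) = 0.47 + 0.38 + 0.42 + 0.43 − 0.14 − 0.16 − 0.15 − 0.16 − 0.11 − 0.14 + 0.05 + 0.02 + 0.04 + 0.02 − 0.01 = 0.96
P(none) = 1 − 0.96 = 0.04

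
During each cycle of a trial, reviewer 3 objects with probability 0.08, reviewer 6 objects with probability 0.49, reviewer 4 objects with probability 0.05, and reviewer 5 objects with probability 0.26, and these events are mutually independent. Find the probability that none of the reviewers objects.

0.3298476

P(none) = (1 − 0.08) × (1 − 0.49) × (1 − 0.05) × (1 − 0.26) = 0.92 × 0.51 × 0.95 × 0.74 = 0.3298476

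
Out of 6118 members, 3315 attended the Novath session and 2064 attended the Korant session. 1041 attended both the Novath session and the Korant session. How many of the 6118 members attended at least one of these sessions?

4338

Inclusion–exclusion gives
N(≥1) = 3315 + 2064 − 1041 = 4338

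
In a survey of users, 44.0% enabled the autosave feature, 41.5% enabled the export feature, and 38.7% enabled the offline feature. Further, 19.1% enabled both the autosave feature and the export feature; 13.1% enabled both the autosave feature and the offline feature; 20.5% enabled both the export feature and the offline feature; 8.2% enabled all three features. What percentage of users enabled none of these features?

20.3%

By inclusion-exclusion,
P(at least one) = 44.0 + 41.5 + 38.7 − 19.1 − 13.1 − 20.5 + 8.2 = 79.7%
P(none) = 100% − 79.7% = 20.3%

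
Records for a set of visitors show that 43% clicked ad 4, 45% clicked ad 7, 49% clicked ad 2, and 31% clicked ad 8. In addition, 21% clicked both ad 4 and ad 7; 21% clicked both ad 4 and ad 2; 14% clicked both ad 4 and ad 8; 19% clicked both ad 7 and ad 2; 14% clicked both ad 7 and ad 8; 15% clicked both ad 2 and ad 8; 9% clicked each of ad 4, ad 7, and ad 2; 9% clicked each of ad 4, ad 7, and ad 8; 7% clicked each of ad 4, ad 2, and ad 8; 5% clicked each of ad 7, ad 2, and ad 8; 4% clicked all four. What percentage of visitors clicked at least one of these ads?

90%

By inclusion-exclusion,
P(at least one) = 43 + 45 + 49 + 31 − 21 − 21 − 14 − 19 − 14 − 15 + 9 + 9 + 7 + 5 − 4 = 90%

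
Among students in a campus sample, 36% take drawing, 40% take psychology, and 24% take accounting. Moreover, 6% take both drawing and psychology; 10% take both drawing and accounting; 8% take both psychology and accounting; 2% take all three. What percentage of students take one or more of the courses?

By inclusion–exclusion:
P(≥1) = 36 + 40 + 24 − 6 − 10 − 8 + 2 = 78%

78%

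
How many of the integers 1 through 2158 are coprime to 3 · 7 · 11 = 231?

1121

floor(2158/3) + floor(2158/7) + floor(2158/11) − floor(2158/21) − floor(2158/33) − floor(2158/77) + floor(2158/231) = 719 + 308 + 196 − 102 − 65 − 28 + 9 = 1037
2158 − 1037 = 1121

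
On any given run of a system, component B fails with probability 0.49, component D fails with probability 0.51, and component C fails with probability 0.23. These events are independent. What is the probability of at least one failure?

0.807577

Since the events are independent, P(none) is the product of the individual non-occurrence probabilities.
P(none) = (1 − 0.49) × (1 − 0.51) × (1 − 0.23) = 0.51 × 0.49 × 0.77 = 0.192423
P(at least one) = 1 − 0.192423 = 0.807577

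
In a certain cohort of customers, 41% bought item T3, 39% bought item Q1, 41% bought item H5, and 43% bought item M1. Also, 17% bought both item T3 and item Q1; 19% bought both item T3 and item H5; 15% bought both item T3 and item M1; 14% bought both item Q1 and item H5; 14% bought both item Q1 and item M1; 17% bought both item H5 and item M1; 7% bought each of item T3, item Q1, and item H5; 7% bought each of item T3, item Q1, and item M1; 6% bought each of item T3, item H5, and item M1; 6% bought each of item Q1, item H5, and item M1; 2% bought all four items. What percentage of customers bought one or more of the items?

92%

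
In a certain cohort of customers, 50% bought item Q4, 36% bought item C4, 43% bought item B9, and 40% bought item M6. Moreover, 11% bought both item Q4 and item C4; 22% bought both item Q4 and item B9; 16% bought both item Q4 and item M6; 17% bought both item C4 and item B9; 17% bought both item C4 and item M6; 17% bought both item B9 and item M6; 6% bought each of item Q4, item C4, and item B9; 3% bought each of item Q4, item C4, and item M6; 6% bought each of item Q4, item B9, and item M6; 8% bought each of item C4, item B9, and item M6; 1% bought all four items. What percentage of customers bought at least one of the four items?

P(at least one) = 50 + 36 + 43 + 40 − 11 − 22 − 16 − 17 − 17 − 17 + 6 + 3 + 6 + 8 − 1 = 91%

91%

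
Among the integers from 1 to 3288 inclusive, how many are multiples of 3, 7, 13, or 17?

1656

By inclusion–exclusion:
floor(3288/3) + floor(3288/7) + floor(3288/13) + floor(3288/17) − floor(3288/21) − floor(3288/39) − floor(3288/51) − floor(3288/91) − floor(3288/119) − floor(3288/221) + floor(3288/273) + floor(3288/357) + floor(3288/663) + floor(3288/1547) − floor(3288/4641) = 1096 + 469 + 252 + 193 − 156 − 84 − 64 − 36 − 27 − 14 + 12 + 9 + 4 + 2 − 0 = 1656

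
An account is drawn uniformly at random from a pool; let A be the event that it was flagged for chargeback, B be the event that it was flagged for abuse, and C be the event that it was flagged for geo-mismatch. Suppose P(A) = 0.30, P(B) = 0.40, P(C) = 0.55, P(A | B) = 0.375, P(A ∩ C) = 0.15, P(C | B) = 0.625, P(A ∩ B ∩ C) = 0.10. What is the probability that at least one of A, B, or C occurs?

0.80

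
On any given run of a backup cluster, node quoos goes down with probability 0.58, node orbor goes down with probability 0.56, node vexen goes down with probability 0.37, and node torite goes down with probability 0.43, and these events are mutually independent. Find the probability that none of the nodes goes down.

P(none) = (1 − 0.58) × (1 − 0.56) × (1 − 0.37) × (1 − 0.43) = 0.42 × 0.44 × 0.63 × 0.57 = 0.06636168

0.06636168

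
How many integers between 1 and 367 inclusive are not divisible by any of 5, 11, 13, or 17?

231

Apply inclusion-exclusion:
floor(367/5) + floor(367/11) + floor(367/13) + floor(367/17) − floor(367/55) − floor(367/65) − floor(367/85) − floor(367/143) − floor(367/187) − floor(367/221) + floor(367/715) + floor(367/935) + floor(367/1105) + floor(367/2431) − floor(367/12155) = 73 + 33 + 28 + 21 − 6 − 5 − 4 − 2 − 1 − 1 + 0 + 0 + 0 + 0 − 0 = 136
367 − 136 = 231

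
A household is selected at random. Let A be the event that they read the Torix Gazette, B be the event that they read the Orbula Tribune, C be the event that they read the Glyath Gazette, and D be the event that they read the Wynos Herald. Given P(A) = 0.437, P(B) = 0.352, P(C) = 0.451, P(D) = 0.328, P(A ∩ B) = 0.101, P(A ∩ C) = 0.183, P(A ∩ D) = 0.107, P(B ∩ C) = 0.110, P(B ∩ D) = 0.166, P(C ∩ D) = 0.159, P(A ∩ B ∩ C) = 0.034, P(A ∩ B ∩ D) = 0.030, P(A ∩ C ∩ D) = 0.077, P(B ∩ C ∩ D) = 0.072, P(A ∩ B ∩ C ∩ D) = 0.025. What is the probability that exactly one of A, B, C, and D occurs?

Using the inclusion–exclusion count for exactly one event:
P(exactly one) = 0.437 + 0.352 + 0.451 + 0.328 − 2·0.101 − 2·0.183 − 2·0.107 − 2·0.110 − 2·0.166 − 2·0.159 + 3·0.034 + 3·0.030 + 3·0.077 + 3·0.072 − 4·0.025 = 0.455

0.455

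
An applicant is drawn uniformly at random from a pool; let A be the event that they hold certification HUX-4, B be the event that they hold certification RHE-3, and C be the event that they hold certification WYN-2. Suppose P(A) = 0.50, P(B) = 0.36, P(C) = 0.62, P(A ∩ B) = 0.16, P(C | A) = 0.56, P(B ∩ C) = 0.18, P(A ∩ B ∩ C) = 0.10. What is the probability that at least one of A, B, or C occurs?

P(A ∩ C) = P(A)·P(C|A) = 0.50 × 0.56 = 0.28
P(A ∪ B ∪ C) = 0.50 + 0.36 + 0.62 − 0.16 − 0.28 − 0.18 + 0.10 = 0.96

0.96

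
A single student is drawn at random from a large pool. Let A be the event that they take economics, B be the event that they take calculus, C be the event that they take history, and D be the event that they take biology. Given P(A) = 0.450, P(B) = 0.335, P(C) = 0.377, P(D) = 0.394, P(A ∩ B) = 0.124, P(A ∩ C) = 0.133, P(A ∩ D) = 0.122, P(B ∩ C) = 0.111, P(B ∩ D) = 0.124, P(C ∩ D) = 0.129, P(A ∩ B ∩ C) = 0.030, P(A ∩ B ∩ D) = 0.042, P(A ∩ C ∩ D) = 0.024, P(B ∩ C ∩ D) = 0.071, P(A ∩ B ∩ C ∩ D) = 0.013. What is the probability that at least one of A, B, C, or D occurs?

P(A ∪ B ∪ C ∪ D) = 0.450 + 0.335 + 0.377 + 0.394 − 0.124 − 0.133 − 0.122 − 0.111 − 0.124 − 0.129 + 0.030 + 0.042 + 0.024 + 0.071 − 0.013 = 0.967

0.967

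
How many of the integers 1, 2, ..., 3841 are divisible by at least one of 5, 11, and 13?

Inclusion–exclusion gives
floor(3841/5) + floor(3841/11) + floor(3841/13) − floor(3841/55) − floor(3841/65) − floor(3841/143) + floor(3841/715) = 768 + 349 + 295 − 69 − 59 − 26 + 5 = 1263

1263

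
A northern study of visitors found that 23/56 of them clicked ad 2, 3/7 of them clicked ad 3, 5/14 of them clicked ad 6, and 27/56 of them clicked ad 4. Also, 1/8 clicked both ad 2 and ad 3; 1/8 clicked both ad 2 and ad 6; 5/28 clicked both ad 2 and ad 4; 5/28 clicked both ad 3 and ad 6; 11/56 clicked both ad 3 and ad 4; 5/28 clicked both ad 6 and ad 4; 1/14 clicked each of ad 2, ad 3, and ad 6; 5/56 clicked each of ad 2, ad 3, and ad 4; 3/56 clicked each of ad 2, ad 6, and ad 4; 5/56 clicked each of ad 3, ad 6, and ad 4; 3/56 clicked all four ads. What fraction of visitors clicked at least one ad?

P(union) = 23/56 + 3/7 + 5/14 + 27/56 − 1/8 − 1/8 − 5/28 − 5/28 − 11/56 − 5/28 + 1/14 + 5/56 + 3/56 + 5/56 − 3/56 = 53/56

53/56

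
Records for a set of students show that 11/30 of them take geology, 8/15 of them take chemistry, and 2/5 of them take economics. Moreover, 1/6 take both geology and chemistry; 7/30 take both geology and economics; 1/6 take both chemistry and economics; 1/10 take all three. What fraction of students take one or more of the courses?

5/6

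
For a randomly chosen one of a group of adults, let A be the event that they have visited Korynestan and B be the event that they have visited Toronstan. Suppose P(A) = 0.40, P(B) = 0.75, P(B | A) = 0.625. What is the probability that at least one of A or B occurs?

0.90

P(A ∩ B) = P(A)·P(B|A) = 0.40 × 0.625 = 0.25
P(A ∪ B) = 0.40 + 0.75 − 0.25 = 0.90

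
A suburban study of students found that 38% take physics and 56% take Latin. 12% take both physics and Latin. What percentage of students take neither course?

Apply inclusion-exclusion:
P(union) = 38 + 56 − 12 = 82%
P(none) = 100% − 82% = 18%

18%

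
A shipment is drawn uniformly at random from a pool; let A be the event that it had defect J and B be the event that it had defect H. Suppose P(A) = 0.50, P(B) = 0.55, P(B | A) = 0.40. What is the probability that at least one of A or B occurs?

P(A ∩ B) = P(A)·P(B|A) = 0.50 × 0.40 = 0.20
Using inclusion–exclusion:
P(A ∪ B) = 0.50 + 0.55 − 0.20 = 0.85

0.85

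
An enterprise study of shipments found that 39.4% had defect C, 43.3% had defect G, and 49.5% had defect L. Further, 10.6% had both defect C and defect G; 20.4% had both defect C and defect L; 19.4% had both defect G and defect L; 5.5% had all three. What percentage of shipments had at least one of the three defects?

Inclusion–exclusion gives
P(union) = 39.4 + 43.3 + 49.5 − 10.6 − 20.4 − 19.4 + 5.5 = 87.3%

87.3%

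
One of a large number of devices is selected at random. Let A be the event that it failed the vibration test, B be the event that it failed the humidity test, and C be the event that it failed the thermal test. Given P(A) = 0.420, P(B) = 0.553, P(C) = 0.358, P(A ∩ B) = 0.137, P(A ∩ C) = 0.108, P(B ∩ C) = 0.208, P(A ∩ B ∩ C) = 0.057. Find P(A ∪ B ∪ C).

Using inclusion–exclusion:
P(A ∪ B ∪ C) = 0.420 + 0.553 + 0.358 − 0.137 − 0.108 − 0.208 + 0.057 = 0.935

0.935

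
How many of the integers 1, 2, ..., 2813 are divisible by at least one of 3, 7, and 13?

Using inclusion–exclusion:
floor(2813/3) + floor(2813/7) + floor(2813/13) − floor(2813/21) − floor(2813/39) − floor(2813/91) + floor(2813/273) = 937 + 401 + 216 − 133 − 72 − 30 + 10 = 1329

1329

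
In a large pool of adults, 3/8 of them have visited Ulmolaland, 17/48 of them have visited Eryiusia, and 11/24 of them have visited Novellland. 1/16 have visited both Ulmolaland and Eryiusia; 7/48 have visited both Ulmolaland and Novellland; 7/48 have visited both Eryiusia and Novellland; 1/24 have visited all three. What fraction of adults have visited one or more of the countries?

Inclusion–exclusion gives
P(at least one) = 3/8 + 17/48 + 11/24 − 1/16 − 7/48 − 7/48 + 1/24 = 7/8

7/8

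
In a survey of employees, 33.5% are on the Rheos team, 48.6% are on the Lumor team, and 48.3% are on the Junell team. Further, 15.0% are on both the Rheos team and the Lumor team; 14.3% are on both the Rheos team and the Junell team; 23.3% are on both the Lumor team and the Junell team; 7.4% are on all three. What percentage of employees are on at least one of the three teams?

By inclusion-exclusion,
P(≥1) = 33.5 + 48.6 + 48.3 − 15.0 − 14.3 − 23.3 + 7.4 = 85.2%

85.2%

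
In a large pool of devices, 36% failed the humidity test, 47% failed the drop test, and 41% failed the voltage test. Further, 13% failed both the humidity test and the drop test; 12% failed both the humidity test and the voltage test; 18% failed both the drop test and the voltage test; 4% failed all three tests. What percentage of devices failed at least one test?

P(≥1) = 36 + 47 + 41 − 13 − 12 − 18 + 4 = 85%

85%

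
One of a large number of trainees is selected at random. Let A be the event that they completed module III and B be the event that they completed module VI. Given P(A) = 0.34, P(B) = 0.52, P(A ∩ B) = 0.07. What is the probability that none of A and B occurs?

0.21

P(A ∪ B) = 0.34 + 0.52 − 0.07 = 0.79
P(none) = 1 − 0.79 = 0.21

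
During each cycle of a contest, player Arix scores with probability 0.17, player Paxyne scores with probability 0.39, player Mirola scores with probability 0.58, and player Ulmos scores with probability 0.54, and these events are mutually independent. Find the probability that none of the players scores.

0.09781716

P(none) = (1 − 0.17) × (1 − 0.39) × (1 − 0.58) × (1 − 0.54) = 0.83 × 0.61 × 0.42 × 0.46 = 0.09781716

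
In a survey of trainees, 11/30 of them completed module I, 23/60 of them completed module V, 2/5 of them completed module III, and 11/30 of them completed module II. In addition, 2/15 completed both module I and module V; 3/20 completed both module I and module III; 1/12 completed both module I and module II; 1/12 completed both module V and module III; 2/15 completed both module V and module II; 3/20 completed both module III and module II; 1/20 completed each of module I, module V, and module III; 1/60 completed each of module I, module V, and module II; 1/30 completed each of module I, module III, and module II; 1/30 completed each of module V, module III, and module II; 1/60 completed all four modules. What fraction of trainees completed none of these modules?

P(≥1) = 11/30 + 23/60 + 2/5 + 11/30 − 2/15 − 3/20 − 1/12 − 1/12 − 2/15 − 3/20 + 1/20 + 1/60 + 1/30 + 1/30 − 1/60 = 9/10
P(none) = 1 − 9/10 = 1/10

1/10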